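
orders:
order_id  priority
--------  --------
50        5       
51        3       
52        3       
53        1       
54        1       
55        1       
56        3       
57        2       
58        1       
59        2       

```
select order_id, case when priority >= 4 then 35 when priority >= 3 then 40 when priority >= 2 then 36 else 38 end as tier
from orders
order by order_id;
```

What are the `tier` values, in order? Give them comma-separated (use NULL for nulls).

order_id=50: priority >= 4 → 35
order_id=51: priority >= 3 → 40
order_id=52: priority >= 3 → 40
order_id=53: ELSE → 38
order_id=54: ELSE → 38
order_id=55: ELSE → 38
order_id=56: priority >= 3 → 40
order_id=57: priority >= 2 → 36
order_id=58: ELSE → 38
order_id=59: priority >= 2 → 36

35, 40, 40, 38, 38, 38, 40, 36, 38, 36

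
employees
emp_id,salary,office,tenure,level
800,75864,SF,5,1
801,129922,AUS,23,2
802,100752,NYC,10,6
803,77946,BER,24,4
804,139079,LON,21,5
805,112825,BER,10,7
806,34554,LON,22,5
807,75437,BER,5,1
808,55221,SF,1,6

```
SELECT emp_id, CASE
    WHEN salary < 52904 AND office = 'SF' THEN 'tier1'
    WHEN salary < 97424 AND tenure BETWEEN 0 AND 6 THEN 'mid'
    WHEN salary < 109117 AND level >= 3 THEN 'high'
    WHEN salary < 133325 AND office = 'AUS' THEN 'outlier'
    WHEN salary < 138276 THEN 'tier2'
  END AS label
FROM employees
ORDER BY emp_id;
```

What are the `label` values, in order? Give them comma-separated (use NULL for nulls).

mid, outlier, high, high, NULL, tier2, high, mid, mid

emp_id=800: salary < 97424 AND tenure BETWEEN 0 AND 6 → mid
emp_id=801: salary < 133325 AND office = 'AUS' → outlier
emp_id=802: salary < 109117 AND level >= 3 → high
emp_id=803: salary < 109117 AND level >= 3 → high
emp_id=804: (no match → NULL) → NULL
emp_id=805: salary < 138276 → tier2
emp_id=806: salary < 109117 AND level >= 3 → high
emp_id=807: salary < 97424 AND tenure BETWEEN 0 AND 6 → mid
emp_id=808: salary < 97424 AND tenure BETWEEN 0 AND 6 → mid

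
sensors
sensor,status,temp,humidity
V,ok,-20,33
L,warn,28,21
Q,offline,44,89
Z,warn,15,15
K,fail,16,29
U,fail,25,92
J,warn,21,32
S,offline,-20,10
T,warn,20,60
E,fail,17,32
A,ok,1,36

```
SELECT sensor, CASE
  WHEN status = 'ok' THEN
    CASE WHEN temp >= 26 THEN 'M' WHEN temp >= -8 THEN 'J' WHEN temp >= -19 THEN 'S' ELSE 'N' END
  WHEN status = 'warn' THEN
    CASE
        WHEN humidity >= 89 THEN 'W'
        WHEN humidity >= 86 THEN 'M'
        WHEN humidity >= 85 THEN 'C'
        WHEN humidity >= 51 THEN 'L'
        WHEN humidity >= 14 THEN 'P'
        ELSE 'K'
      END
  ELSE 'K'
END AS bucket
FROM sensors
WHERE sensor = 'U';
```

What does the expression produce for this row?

K

sensor = U: status=fail, temp=25, humidity=92.
status='fail' → outer ELSE → K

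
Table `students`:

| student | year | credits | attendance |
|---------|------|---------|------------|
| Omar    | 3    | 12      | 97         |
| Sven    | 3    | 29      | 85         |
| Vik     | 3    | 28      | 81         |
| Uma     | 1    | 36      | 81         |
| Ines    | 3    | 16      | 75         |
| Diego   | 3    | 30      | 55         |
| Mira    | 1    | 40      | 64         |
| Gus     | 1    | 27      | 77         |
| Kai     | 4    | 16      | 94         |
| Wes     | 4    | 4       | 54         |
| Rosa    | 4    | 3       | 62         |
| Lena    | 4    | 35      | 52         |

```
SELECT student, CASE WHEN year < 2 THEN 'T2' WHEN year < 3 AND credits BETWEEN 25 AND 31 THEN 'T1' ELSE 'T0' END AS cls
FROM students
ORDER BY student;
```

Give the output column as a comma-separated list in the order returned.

student=Diego: ELSE → T0
student=Gus: year < 2 → T2
student=Ines: ELSE → T0
student=Kai: ELSE → T0
student=Lena: ELSE → T0
student=Mira: year < 2 → T2
student=Omar: ELSE → T0
student=Rosa: ELSE → T0
student=Sven: ELSE → T0
student=Uma: year < 2 → T2
student=Vik: ELSE → T0
student=Wes: ELSE → T0

T0, T2, T0, T0, T0, T2, T0, T0, T0, T2, T0, T0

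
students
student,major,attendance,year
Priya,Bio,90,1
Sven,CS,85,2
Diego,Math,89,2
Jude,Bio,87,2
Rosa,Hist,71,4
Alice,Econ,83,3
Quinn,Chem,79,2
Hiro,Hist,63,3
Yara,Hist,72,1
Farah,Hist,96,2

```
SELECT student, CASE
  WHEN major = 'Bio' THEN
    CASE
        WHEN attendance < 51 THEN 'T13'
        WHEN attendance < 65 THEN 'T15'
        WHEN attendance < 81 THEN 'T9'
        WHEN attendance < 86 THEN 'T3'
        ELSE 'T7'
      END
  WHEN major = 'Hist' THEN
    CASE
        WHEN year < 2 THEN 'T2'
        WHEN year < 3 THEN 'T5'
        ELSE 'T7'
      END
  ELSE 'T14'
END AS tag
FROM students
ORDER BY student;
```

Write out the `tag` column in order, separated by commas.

student=Alice: major='Econ' → outer ELSE → T14
student=Diego: major='Math' → outer ELSE → T14
student=Farah: major='Hist' → inner[year < 3] → T5
student=Hiro: major='Hist' → inner[ELSE] → T7
student=Jude: major='Bio' → inner[ELSE] → T7
student=Priya: major='Bio' → inner[ELSE] → T7
student=Quinn: major='Chem' → outer ELSE → T14
student=Rosa: major='Hist' → inner[ELSE] → T7
student=Sven: major='CS' → outer ELSE → T14
student=Yara: major='Hist' → inner[year < 2] → T2

T14, T14, T5, T7, T7, T7, T14, T7, T14, T2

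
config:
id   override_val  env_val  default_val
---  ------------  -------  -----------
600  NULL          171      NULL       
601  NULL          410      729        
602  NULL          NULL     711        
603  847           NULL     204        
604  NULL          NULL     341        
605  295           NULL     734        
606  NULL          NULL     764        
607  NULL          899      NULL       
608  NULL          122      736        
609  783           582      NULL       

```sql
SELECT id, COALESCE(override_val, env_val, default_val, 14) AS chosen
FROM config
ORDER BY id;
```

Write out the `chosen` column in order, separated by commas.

171, 410, 711, 847, 341, 295, 764, 899, 122, 783

id=600: override_val=NULL, env_val=171 → 171
id=601: override_val=NULL, env_val=410 → 410
id=602: override_val=NULL, env_val=NULL, default_val=711 → 711
id=603: override_val=847 → 847
id=604: override_val=NULL, env_val=NULL, default_val=341 → 341
id=605: override_val=295 → 295
id=606: override_val=NULL, env_val=NULL, default_val=764 → 764
id=607: override_val=NULL, env_val=899 → 899
id=608: override_val=NULL, env_val=122 → 122
id=609: override_val=783 → 783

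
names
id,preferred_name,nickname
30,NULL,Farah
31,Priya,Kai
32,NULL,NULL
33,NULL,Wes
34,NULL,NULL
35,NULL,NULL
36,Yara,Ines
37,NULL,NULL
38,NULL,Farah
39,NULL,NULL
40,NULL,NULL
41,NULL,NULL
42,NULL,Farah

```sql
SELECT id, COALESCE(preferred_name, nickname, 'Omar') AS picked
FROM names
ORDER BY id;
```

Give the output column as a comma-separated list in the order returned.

id=30: preferred_name=NULL, nickname=Farah → Farah
id=31: preferred_name=Priya → Priya
id=32: preferred_name=NULL, nickname=NULL, → literal Omar → Omar
id=33: preferred_name=NULL, nickname=Wes → Wes
id=34: preferred_name=NULL, nickname=NULL, → literal Omar → Omar
id=35: preferred_name=NULL, nickname=NULL, → literal Omar → Omar
id=36: preferred_name=Yara → Yara
id=37: preferred_name=NULL, nickname=NULL, → literal Omar → Omar
id=38: preferred_name=NULL, nickname=Farah → Farah
id=39: preferred_name=NULL, nickname=NULL, → literal Omar → Omar
id=40: preferred_name=NULL, nickname=NULL, → literal Omar → Omar
id=41: preferred_name=NULL, nickname=NULL, → literal Omar → Omar
id=42: preferred_name=NULL, nickname=Farah → Farah

Farah, Priya, Omar, Wes, Omar, Omar, Yara, Omar, Farah, Omar, Omar, Omar, Farah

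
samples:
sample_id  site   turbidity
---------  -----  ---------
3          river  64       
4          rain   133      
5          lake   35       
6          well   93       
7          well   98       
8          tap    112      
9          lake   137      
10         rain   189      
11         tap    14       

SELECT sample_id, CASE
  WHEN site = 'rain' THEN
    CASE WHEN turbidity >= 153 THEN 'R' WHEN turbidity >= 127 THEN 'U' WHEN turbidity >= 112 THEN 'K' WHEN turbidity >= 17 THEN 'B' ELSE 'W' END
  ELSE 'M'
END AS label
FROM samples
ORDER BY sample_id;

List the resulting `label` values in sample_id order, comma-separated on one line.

M, U, M, M, M, M, M, R, M

sample_id=3: site='river' → outer ELSE → M
sample_id=4: site='rain' → inner[turbidity >= 127] → U
sample_id=5: site='lake' → outer ELSE → M
sample_id=6: site='well' → outer ELSE → M
sample_id=7: site='well' → outer ELSE → M
sample_id=8: site='tap' → outer ELSE → M
sample_id=9: site='lake' → outer ELSE → M
sample_id=10: site='rain' → inner[turbidity >= 153] → R
sample_id=11: site='tap' → outer ELSE → M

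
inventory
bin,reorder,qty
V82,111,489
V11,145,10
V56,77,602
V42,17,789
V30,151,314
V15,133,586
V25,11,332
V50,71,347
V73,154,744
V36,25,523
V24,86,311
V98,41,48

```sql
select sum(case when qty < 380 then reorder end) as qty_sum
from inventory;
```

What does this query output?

505

bin=V82: ✗
bin=V11: ✓ → 145
bin=V56: ✗
bin=V42: ✗
bin=V30: ✓ → 151
bin=V15: ✗
bin=V25: ✓ → 11
bin=V50: ✓ → 71
bin=V73: ✗
bin=V36: ✗
bin=V24: ✓ → 86
bin=V98: ✓ → 41
qty_sum = 145 + 151 + 11 + 71 + 86 + 41 = 505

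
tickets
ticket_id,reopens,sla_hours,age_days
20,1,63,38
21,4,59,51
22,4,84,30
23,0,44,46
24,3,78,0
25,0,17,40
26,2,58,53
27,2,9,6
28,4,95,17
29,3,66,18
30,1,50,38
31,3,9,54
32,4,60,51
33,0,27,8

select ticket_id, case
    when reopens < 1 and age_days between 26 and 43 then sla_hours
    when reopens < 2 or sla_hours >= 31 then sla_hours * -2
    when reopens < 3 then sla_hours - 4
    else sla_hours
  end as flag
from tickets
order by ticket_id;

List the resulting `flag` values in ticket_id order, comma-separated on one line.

-126, -118, -168, -88, -156, 17, -116, 5, -190, -132, -100, 9, -120, -54

ticket_id=20: reopens < 2 or sla_hours >= 31 → -126
ticket_id=21: reopens < 2 or sla_hours >= 31 → -118
ticket_id=22: reopens < 2 or sla_hours >= 31 → -168
ticket_id=23: reopens < 2 or sla_hours >= 31 → -88
ticket_id=24: reopens < 2 or sla_hours >= 31 → -156
ticket_id=25: reopens < 1 and age_days between 26 and 43 → 17
ticket_id=26: reopens < 2 or sla_hours >= 31 → -116
ticket_id=27: reopens < 3 → 5
ticket_id=28: reopens < 2 or sla_hours >= 31 → -190
ticket_id=29: reopens < 2 or sla_hours >= 31 → -132
ticket_id=30: reopens < 2 or sla_hours >= 31 → -100
ticket_id=31: ELSE → 9
ticket_id=32: reopens < 2 or sla_hours >= 31 → -120
ticket_id=33: reopens < 2 or sla_hours >= 31 → -54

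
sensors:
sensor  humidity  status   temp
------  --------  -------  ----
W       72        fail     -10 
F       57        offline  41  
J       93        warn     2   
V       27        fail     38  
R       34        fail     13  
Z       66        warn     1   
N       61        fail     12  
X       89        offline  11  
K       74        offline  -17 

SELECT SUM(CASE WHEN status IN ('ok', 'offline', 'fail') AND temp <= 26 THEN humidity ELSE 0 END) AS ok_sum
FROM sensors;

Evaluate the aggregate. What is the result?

330

sensor=W: ✓ → 72
sensor=F: ✗
sensor=J: ✗
sensor=V: ✗
sensor=R: ✓ → 34
sensor=Z: ✗
sensor=N: ✓ → 61
sensor=X: ✓ → 89
sensor=K: ✓ → 74
ok_sum = 72 + 34 + 61 + 89 + 74 = 330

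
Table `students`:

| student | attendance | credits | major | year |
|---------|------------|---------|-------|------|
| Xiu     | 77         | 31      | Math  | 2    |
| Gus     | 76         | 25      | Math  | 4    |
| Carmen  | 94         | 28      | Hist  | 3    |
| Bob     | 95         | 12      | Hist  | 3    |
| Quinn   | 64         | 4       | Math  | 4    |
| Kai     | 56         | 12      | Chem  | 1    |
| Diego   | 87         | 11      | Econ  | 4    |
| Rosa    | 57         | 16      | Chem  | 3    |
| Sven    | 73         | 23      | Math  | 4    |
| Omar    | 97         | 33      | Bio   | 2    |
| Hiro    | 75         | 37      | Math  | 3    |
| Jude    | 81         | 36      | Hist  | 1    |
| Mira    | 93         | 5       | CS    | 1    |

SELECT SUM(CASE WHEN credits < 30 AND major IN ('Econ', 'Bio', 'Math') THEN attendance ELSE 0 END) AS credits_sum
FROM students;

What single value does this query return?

student=Xiu: ✗
student=Gus: ✓ → 76
student=Carmen: ✗
student=Bob: ✗
student=Quinn: ✓ → 64
student=Kai: ✗
student=Diego: ✓ → 87
student=Rosa: ✗
student=Sven: ✓ → 73
student=Omar: ✗
student=Hiro: ✗
student=Jude: ✗
student=Mira: ✗
credits_sum = 76 + 64 + 87 + 73 = 300

300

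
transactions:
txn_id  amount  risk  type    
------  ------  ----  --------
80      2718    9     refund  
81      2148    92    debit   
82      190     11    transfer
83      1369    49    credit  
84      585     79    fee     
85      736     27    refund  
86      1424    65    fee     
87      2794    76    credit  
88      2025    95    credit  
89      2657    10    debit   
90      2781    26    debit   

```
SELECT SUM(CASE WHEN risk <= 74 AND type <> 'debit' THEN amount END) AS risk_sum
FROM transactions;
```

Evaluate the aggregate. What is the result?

6437

txn_id=80: ✓ → 2718
txn_id=81: ✗
txn_id=82: ✓ → 190
txn_id=83: ✓ → 1369
txn_id=84: ✗
txn_id=85: ✓ → 736
txn_id=86: ✓ → 1424
txn_id=87: ✗
txn_id=88: ✗
txn_id=89: ✗
txn_id=90: ✗
risk_sum = 2718 + 190 + 1369 + 736 + 1424 = 6437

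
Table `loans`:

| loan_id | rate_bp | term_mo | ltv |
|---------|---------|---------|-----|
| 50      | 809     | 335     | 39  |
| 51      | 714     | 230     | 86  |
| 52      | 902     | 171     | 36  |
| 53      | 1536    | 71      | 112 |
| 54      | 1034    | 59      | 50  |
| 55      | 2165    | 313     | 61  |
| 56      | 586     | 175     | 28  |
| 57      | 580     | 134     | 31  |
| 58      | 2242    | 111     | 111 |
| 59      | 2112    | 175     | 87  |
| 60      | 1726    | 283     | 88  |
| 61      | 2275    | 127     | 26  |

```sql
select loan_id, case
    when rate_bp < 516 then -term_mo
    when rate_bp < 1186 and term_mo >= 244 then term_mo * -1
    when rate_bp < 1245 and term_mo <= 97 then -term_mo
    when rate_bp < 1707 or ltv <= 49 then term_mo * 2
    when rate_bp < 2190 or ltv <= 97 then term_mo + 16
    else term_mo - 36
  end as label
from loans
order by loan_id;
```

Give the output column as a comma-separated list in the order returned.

-335, 460, 342, 142, -59, 329, 350, 268, 75, 191, 299, 254

loan_id=50: rate_bp < 1186 and term_mo >= 244 → -335
loan_id=51: rate_bp < 1707 or ltv <= 49 → 460
loan_id=52: rate_bp < 1707 or ltv <= 49 → 342
loan_id=53: rate_bp < 1707 or ltv <= 49 → 142
loan_id=54: rate_bp < 1245 and term_mo <= 97 → -59
loan_id=55: rate_bp < 2190 or ltv <= 97 → 329
loan_id=56: rate_bp < 1707 or ltv <= 49 → 350
loan_id=57: rate_bp < 1707 or ltv <= 49 → 268
loan_id=58: ELSE → 75
loan_id=59: rate_bp < 2190 or ltv <= 97 → 191
loan_id=60: rate_bp < 2190 or ltv <= 97 → 299
loan_id=61: rate_bp < 1707 or ltv <= 49 → 254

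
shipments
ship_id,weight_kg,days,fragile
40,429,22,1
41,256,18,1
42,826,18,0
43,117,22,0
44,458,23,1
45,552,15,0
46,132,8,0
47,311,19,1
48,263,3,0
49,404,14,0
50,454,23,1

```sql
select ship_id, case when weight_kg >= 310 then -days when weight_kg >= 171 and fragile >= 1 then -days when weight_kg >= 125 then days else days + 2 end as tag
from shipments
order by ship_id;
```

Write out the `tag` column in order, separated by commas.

ship_id=40: weight_kg >= 310 → -22
ship_id=41: weight_kg >= 171 and fragile >= 1 → -18
ship_id=42: weight_kg >= 310 → -18
ship_id=43: ELSE → 24
ship_id=44: weight_kg >= 310 → -23
ship_id=45: weight_kg >= 310 → -15
ship_id=46: weight_kg >= 125 → 8
ship_id=47: weight_kg >= 310 → -19
ship_id=48: weight_kg >= 125 → 3
ship_id=49: weight_kg >= 310 → -14
ship_id=50: weight_kg >= 310 → -23

-22, -18, -18, 24, -23, -15, 8, -19, 3, -14, -23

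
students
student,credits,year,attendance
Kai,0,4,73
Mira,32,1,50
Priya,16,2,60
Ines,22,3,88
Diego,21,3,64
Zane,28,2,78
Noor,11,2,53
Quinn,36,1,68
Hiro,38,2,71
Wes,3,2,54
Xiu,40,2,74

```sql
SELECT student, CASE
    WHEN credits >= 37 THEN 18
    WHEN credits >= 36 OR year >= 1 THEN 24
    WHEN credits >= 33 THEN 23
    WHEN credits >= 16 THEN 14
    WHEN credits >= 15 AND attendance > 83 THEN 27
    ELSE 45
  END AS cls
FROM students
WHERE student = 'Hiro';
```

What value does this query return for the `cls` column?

18

student = Hiro: credits=38, year=2, attendance=71.
credits >= 37 → true → 18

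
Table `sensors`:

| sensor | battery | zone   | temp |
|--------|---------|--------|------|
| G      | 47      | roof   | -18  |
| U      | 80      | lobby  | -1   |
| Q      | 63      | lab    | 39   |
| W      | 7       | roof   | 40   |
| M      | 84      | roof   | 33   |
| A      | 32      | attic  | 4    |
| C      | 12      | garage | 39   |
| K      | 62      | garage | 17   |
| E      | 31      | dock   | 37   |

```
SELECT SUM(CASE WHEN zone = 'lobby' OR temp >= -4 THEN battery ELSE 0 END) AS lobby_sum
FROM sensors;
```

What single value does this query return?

sensor=G: ✗
sensor=U: ✓ → 80
sensor=Q: ✓ → 63
sensor=W: ✓ → 7
sensor=M: ✓ → 84
sensor=A: ✓ → 32
sensor=C: ✓ → 12
sensor=K: ✓ → 62
sensor=E: ✓ → 31
lobby_sum = 80 + 63 + 7 + 84 + 32 + 12 + 62 + 31 = 371

371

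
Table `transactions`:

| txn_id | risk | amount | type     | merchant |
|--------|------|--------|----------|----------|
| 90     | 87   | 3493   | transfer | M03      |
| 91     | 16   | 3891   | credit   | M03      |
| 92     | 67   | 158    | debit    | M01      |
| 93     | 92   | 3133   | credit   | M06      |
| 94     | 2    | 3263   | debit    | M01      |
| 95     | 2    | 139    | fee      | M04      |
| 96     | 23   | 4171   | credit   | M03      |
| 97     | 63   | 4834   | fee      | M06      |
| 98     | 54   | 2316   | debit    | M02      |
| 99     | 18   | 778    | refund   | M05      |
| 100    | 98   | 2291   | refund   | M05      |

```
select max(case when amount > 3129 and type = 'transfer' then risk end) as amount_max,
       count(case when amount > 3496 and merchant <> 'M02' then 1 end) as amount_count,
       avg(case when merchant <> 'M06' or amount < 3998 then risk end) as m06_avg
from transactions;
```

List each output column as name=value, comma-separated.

[amount_max: amount > 3129 and type = 'transfer']
txn_id=90: ✓ → 87
txn_id=91: ✗
txn_id=92: ✗
txn_id=93: ✗
txn_id=94: ✗
txn_id=95: ✗
txn_id=96: ✗
txn_id=97: ✗
txn_id=98: ✗
txn_id=99: ✗
txn_id=100: ✗
amount_max = MAX(87) = 87
—
[amount_count: amount > 3496 and merchant <> 'M02']
txn_id=90: ✗
txn_id=91: ✓ → 1
txn_id=92: ✗
txn_id=93: ✗
txn_id=94: ✗
txn_id=95: ✗
txn_id=96: ✓ → 1
txn_id=97: ✓ → 1
txn_id=98: ✗
txn_id=99: ✗
txn_id=100: ✗
amount_count = COUNT(1, 1, 1) = 3
—
[m06_avg: merchant <> 'M06' or amount < 3998]
txn_id=90: ✓ → 87
txn_id=91: ✓ → 16
txn_id=92: ✓ → 67
txn_id=93: ✓ → 92
txn_id=94: ✓ → 2
txn_id=95: ✓ → 2
txn_id=96: ✓ → 23
txn_id=97: ✗
txn_id=98: ✓ → 54
txn_id=99: ✓ → 18
txn_id=100: ✓ → 98
m06_avg = (87 + 16 + 67 + 92 + 2 + 2 + 23 + 54 + 18 + 98) / 10 = 45.9

amount_max=87, amount_count=3, m06_avg=45.9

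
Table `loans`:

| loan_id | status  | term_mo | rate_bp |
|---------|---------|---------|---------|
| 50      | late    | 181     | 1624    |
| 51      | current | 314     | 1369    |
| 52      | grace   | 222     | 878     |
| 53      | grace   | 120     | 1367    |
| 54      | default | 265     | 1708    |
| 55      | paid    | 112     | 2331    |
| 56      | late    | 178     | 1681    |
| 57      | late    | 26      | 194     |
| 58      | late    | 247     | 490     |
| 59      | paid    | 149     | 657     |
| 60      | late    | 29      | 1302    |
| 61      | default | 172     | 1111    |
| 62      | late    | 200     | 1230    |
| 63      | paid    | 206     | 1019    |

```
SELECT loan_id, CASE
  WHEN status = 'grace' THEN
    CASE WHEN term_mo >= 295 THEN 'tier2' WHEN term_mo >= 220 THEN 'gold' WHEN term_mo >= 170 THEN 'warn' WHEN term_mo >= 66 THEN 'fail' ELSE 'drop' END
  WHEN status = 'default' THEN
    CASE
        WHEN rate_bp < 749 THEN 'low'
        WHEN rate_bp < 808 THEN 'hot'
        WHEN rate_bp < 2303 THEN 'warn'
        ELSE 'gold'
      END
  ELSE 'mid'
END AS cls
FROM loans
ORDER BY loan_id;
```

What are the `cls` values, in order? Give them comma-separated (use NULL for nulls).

loan_id=50: status='late' → outer ELSE → mid
loan_id=51: status='current' → outer ELSE → mid
loan_id=52: status='grace' → inner[term_mo >= 220] → gold
loan_id=53: status='grace' → inner[term_mo >= 66] → fail
loan_id=54: status='default' → inner[rate_bp < 2303] → warn
loan_id=55: status='paid' → outer ELSE → mid
loan_id=56: status='late' → outer ELSE → mid
loan_id=57: status='late' → outer ELSE → mid
loan_id=58: status='late' → outer ELSE → mid
loan_id=59: status='paid' → outer ELSE → mid
loan_id=60: status='late' → outer ELSE → mid
loan_id=61: status='default' → inner[rate_bp < 2303] → warn
loan_id=62: status='late' → outer ELSE → mid
loan_id=63: status='paid' → outer ELSE → mid

mid, mid, gold, fail, warn, mid, mid, mid, mid, mid, mid, warn, mid, mid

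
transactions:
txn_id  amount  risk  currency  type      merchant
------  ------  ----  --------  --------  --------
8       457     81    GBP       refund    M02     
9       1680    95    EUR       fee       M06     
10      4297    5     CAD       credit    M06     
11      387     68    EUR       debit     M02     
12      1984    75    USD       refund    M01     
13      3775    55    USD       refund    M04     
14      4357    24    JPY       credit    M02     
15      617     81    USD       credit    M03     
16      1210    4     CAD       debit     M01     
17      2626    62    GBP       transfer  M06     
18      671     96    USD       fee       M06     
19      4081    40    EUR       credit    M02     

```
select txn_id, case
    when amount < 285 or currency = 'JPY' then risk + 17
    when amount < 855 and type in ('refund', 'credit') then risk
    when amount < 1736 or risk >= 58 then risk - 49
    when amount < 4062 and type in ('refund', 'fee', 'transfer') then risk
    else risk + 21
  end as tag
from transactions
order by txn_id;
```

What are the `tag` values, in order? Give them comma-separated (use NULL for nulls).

81, 46, 26, 19, 26, 55, 41, 81, -45, 13, 47, 61

txn_id=8: amount < 855 and type in ('refund', 'credit') → 81
txn_id=9: amount < 1736 or risk >= 58 → 46
txn_id=10: ELSE → 26
txn_id=11: amount < 1736 or risk >= 58 → 19
txn_id=12: amount < 1736 or risk >= 58 → 26
txn_id=13: amount < 4062 and type in ('refund', 'fee', 'transfer') → 55
txn_id=14: amount < 285 or currency = 'JPY' → 41
txn_id=15: amount < 855 and type in ('refund', 'credit') → 81
txn_id=16: amount < 1736 or risk >= 58 → -45
txn_id=17: amount < 1736 or risk >= 58 → 13
txn_id=18: amount < 1736 or risk >= 58 → 47
txn_id=19: ELSE → 61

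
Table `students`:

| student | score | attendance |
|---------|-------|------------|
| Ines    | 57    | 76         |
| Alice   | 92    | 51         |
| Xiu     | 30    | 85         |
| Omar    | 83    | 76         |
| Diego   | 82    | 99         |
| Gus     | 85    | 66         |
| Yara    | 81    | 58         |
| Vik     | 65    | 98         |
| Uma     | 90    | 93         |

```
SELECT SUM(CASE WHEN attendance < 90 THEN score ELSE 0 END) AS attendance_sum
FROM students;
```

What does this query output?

student=Ines: ✓ → 57
student=Alice: ✓ → 92
student=Xiu: ✓ → 30
student=Omar: ✓ → 83
student=Diego: ✗
student=Gus: ✓ → 85
student=Yara: ✓ → 81
student=Vik: ✗
student=Uma: ✗
attendance_sum = 57 + 92 + 30 + 83 + 85 + 81 = 428

428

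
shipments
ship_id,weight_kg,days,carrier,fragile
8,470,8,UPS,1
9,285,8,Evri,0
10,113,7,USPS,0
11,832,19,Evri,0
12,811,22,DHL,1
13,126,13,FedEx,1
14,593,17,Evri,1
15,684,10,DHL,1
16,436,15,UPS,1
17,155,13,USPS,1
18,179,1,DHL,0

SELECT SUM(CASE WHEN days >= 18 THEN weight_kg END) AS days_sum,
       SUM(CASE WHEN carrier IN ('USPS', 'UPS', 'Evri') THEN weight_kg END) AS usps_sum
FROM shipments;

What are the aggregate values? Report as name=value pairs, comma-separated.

[days_sum: days >= 18]
ship_id=8: ✗
ship_id=9: ✗
ship_id=10: ✗
ship_id=11: ✓ → 832
ship_id=12: ✓ → 811
ship_id=13: ✗
ship_id=14: ✗
ship_id=15: ✗
ship_id=16: ✗
ship_id=17: ✗
ship_id=18: ✗
days_sum = 832 + 811 = 1643
—
[usps_sum: carrier IN ('USPS', 'UPS', 'Evri')]
ship_id=8: ✓ → 470
ship_id=9: ✓ → 285
ship_id=10: ✓ → 113
ship_id=11: ✓ → 832
ship_id=12: ✗
ship_id=13: ✗
ship_id=14: ✓ → 593
ship_id=15: ✗
ship_id=16: ✓ → 436
ship_id=17: ✓ → 155
ship_id=18: ✗
usps_sum = 470 + 285 + 113 + 832 + 593 + 436 + 155 = 2884

days_sum=1643, usps_sum=2884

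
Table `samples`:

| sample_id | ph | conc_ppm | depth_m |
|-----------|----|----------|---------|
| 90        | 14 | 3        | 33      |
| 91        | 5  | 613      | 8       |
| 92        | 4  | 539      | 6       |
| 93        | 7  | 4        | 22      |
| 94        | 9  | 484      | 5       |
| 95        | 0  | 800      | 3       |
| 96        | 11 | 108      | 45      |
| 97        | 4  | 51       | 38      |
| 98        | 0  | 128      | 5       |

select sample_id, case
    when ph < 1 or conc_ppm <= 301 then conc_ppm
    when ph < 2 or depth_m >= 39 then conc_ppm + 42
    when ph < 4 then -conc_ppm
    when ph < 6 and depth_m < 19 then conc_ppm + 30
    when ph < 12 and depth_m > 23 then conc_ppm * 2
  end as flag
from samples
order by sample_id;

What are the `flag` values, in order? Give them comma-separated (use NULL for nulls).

3, 643, 569, 4, NULL, 800, 108, 51, 128

sample_id=90: ph < 1 or conc_ppm <= 301 → 3
sample_id=91: ph < 6 and depth_m < 19 → 643
sample_id=92: ph < 6 and depth_m < 19 → 569
sample_id=93: ph < 1 or conc_ppm <= 301 → 4
sample_id=94: (no match → NULL) → NULL
sample_id=95: ph < 1 or conc_ppm <= 301 → 800
sample_id=96: ph < 1 or conc_ppm <= 301 → 108
sample_id=97: ph < 1 or conc_ppm <= 301 → 51
sample_id=98: ph < 1 or conc_ppm <= 301 → 128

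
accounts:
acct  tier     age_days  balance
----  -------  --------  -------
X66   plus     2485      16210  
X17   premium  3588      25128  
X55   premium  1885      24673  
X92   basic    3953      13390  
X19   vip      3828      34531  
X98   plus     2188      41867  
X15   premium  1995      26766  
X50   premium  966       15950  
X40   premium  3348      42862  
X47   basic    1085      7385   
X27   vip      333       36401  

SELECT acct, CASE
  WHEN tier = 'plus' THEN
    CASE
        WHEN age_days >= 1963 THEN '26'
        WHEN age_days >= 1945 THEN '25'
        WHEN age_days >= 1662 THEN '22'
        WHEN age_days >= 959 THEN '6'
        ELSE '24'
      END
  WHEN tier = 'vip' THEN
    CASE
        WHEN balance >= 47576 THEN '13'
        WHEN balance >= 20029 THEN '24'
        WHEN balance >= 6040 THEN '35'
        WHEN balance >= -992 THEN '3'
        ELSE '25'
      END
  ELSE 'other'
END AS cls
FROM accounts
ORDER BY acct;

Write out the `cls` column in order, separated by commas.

acct=X15: tier='premium' → outer ELSE → other
acct=X17: tier='premium' → outer ELSE → other
acct=X19: tier='vip' → inner[balance >= 20029] → 24
acct=X27: tier='vip' → inner[balance >= 20029] → 24
acct=X40: tier='premium' → outer ELSE → other
acct=X47: tier='basic' → outer ELSE → other
acct=X50: tier='premium' → outer ELSE → other
acct=X55: tier='premium' → outer ELSE → other
acct=X66: tier='plus' → inner[age_days >= 1963] → 26
acct=X92: tier='basic' → outer ELSE → other
acct=X98: tier='plus' → inner[age_days >= 1963] → 26

other, other, 24, 24, other, other, other, other, 26, other, 26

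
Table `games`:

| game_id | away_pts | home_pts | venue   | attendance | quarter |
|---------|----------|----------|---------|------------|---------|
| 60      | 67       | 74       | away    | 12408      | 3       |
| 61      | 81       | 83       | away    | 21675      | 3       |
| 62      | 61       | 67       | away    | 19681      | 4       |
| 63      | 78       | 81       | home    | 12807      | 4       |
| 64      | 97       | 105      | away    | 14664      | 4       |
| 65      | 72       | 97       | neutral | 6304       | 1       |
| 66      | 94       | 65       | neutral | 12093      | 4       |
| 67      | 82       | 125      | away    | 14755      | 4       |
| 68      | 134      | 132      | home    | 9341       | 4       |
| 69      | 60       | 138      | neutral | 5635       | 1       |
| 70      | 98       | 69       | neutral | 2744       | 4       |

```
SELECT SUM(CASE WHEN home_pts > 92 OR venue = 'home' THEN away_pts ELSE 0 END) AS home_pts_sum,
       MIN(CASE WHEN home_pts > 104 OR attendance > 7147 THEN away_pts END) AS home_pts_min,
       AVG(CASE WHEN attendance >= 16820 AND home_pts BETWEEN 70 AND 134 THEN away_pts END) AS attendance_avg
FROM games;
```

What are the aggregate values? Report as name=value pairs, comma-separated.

[home_pts_sum: home_pts > 92 OR venue = 'home']
game_id=60: ✗
game_id=61: ✗
game_id=62: ✗
game_id=63: ✓ → 78
game_id=64: ✓ → 97
game_id=65: ✓ → 72
game_id=66: ✗
game_id=67: ✓ → 82
game_id=68: ✓ → 134
game_id=69: ✓ → 60
game_id=70: ✗
home_pts_sum = 78 + 97 + 72 + 82 + 134 + 60 = 523
—
[home_pts_min: home_pts > 104 OR attendance > 7147]
game_id=60: ✓ → 67
game_id=61: ✓ → 81
game_id=62: ✓ → 61
game_id=63: ✓ → 78
game_id=64: ✓ → 97
game_id=65: ✗
game_id=66: ✓ → 94
game_id=67: ✓ → 82
game_id=68: ✓ → 134
game_id=69: ✓ → 60
game_id=70: ✗
home_pts_min = MIN(67, 81, 61, 78, 97, 94, 82, 134, 60) = 60
—
[attendance_avg: attendance >= 16820 AND home_pts BETWEEN 70 AND 134]
game_id=60: ✗
game_id=61: ✓ → 81
game_id=62: ✗
game_id=63: ✗
game_id=64: ✗
game_id=65: ✗
game_id=66: ✗
game_id=67: ✗
game_id=68: ✗
game_id=69: ✗
game_id=70: ✗
attendance_avg = 81

home_pts_sum=523, home_pts_min=60, attendance_avg=81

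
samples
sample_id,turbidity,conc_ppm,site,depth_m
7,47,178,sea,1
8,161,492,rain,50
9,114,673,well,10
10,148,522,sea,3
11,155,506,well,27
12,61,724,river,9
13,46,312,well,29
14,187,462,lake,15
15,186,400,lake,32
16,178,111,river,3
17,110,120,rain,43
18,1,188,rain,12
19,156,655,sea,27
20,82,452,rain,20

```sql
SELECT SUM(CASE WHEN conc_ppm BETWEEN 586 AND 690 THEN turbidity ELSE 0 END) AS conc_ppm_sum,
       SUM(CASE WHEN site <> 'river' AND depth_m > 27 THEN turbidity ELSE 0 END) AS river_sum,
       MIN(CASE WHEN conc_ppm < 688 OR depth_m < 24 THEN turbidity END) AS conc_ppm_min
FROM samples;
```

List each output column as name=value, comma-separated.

[conc_ppm_sum: conc_ppm BETWEEN 586 AND 690]
sample_id=7: ✗
sample_id=8: ✗
sample_id=9: ✓ → 114
sample_id=10: ✗
sample_id=11: ✗
sample_id=12: ✗
sample_id=13: ✗
sample_id=14: ✗
sample_id=15: ✗
sample_id=16: ✗
sample_id=17: ✗
sample_id=18: ✗
sample_id=19: ✓ → 156
sample_id=20: ✗
conc_ppm_sum = 114 + 156 = 270
—
[river_sum: site <> 'river' AND depth_m > 27]
sample_id=7: ✗
sample_id=8: ✓ → 161
sample_id=9: ✗
sample_id=10: ✗
sample_id=11: ✗
sample_id=12: ✗
sample_id=13: ✓ → 46
sample_id=14: ✗
sample_id=15: ✓ → 186
sample_id=16: ✗
sample_id=17: ✓ → 110
sample_id=18: ✗
sample_id=19: ✗
sample_id=20: ✗
river_sum = 161 + 46 + 186 + 110 = 503
—
[conc_ppm_min: conc_ppm < 688 OR depth_m < 24]
sample_id=7: ✓ → 47
sample_id=8: ✓ → 161
sample_id=9: ✓ → 114
sample_id=10: ✓ → 148
sample_id=11: ✓ → 155
sample_id=12: ✓ → 61
sample_id=13: ✓ → 46
sample_id=14: ✓ → 187
sample_id=15: ✓ → 186
sample_id=16: ✓ → 178
sample_id=17: ✓ → 110
sample_id=18: ✓ → 1
sample_id=19: ✓ → 156
sample_id=20: ✓ → 82
conc_ppm_min = MIN(47, 161, 114, 148, 155, 61, 46, 187, 186, 178, 110, 1, 156, 82) = 1

conc_ppm_sum=270, river_sum=503, conc_ppm_min=1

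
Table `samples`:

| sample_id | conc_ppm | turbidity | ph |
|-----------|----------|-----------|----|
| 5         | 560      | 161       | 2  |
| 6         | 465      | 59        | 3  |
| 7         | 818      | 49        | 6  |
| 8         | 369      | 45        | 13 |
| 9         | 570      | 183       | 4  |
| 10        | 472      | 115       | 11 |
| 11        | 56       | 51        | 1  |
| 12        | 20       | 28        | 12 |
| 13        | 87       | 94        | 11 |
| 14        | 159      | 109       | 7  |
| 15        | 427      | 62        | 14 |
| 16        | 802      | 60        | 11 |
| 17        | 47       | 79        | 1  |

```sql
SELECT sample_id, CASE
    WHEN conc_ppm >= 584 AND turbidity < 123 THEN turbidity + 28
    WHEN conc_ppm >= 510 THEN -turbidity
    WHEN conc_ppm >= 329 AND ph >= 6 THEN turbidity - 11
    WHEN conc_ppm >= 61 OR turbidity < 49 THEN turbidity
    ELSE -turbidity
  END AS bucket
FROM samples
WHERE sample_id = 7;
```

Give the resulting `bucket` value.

77

sample_id = 7: conc_ppm=818, turbidity=49, ph=6.
conc_ppm >= 584 AND turbidity < 123 → true → 77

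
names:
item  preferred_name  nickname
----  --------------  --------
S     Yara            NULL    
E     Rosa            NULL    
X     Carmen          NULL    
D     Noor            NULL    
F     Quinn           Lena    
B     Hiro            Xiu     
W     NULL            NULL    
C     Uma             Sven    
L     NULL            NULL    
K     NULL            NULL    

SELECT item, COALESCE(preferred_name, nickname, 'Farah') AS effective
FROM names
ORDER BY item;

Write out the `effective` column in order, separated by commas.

Hiro, Uma, Noor, Rosa, Quinn, Farah, Farah, Yara, Farah, Carmen

item=B: preferred_name=Hiro → Hiro
item=C: preferred_name=Uma → Uma
item=D: preferred_name=Noor → Noor
item=E: preferred_name=Rosa → Rosa
item=F: preferred_name=Quinn → Quinn
item=K: preferred_name=NULL, nickname=NULL, → literal Farah → Farah
item=L: preferred_name=NULL, nickname=NULL, → literal Farah → Farah
item=S: preferred_name=Yara → Yara
item=W: preferred_name=NULL, nickname=NULL, → literal Farah → Farah
item=X: preferred_name=Carmen → Carmen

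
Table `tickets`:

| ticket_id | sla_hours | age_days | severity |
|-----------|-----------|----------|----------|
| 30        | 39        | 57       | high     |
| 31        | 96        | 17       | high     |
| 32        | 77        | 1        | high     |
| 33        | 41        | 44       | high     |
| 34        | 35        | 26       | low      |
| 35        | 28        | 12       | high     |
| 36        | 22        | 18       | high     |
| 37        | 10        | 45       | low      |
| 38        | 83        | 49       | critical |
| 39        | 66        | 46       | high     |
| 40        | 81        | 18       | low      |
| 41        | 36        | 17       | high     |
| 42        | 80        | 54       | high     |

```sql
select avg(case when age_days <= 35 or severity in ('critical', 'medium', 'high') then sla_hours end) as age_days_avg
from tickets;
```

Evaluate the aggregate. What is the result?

ticket_id=30: ✓ → 39
ticket_id=31: ✓ → 96
ticket_id=32: ✓ → 77
ticket_id=33: ✓ → 41
ticket_id=34: ✓ → 35
ticket_id=35: ✓ → 28
ticket_id=36: ✓ → 22
ticket_id=37: ✗
ticket_id=38: ✓ → 83
ticket_id=39: ✓ → 66
ticket_id=40: ✓ → 81
ticket_id=41: ✓ → 36
ticket_id=42: ✓ → 80
age_days_avg = (39 + 96 + 77 + 41 + 35 + 28 + 22 + 83 + 66 + 81 + 36 + 80) / 12 = 57

57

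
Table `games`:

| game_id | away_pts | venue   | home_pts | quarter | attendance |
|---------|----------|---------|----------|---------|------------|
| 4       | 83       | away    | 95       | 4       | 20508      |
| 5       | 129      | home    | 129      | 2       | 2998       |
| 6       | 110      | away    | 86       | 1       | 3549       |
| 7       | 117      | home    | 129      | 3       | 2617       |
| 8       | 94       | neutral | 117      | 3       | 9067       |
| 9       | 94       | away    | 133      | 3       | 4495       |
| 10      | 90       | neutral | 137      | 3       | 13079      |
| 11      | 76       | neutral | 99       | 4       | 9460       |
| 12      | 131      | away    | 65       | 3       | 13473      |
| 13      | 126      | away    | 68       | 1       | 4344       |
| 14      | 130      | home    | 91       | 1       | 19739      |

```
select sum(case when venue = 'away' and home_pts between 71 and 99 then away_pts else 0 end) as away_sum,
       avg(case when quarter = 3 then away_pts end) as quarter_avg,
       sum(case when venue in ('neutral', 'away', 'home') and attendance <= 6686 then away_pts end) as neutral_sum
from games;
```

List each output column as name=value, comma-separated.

[away_sum: venue = 'away' and home_pts between 71 and 99]
game_id=4: ✓ → 83
game_id=5: ✗
game_id=6: ✓ → 110
game_id=7: ✗
game_id=8: ✗
game_id=9: ✗
game_id=10: ✗
game_id=11: ✗
game_id=12: ✗
game_id=13: ✗
game_id=14: ✗
away_sum = 83 + 110 = 193
—
[quarter_avg: quarter = 3]
game_id=4: ✗
game_id=5: ✗
game_id=6: ✗
game_id=7: ✓ → 117
game_id=8: ✓ → 94
game_id=9: ✓ → 94
game_id=10: ✓ → 90
game_id=11: ✗
game_id=12: ✓ → 131
game_id=13: ✗
game_id=14: ✗
quarter_avg = (117 + 94 + 94 + 90 + 131) / 5 = 105.2
—
[neutral_sum: venue in ('neutral', 'away', 'home') and attendance <= 6686]
game_id=4: ✗
game_id=5: ✓ → 129
game_id=6: ✓ → 110
game_id=7: ✓ → 117
game_id=8: ✗
game_id=9: ✓ → 94
game_id=10: ✗
game_id=11: ✗
game_id=12: ✗
game_id=13: ✓ → 126
game_id=14: ✗
neutral_sum = 129 + 110 + 117 + 94 + 126 = 576

away_sum=193, quarter_avg=105.2, neutral_sum=576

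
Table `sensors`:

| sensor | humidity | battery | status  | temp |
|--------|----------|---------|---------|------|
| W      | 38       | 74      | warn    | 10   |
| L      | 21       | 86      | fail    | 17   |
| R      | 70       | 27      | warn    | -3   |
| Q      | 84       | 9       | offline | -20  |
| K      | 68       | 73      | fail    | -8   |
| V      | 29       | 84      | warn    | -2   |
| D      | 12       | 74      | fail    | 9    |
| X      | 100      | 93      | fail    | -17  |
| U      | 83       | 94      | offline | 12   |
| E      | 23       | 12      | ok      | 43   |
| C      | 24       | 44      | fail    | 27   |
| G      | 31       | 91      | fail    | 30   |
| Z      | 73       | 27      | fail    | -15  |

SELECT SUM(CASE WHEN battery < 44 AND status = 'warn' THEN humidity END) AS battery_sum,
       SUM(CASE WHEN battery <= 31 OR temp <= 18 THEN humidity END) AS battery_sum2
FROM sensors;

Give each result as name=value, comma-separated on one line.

battery_sum=70, battery_sum2=601

[battery_sum: battery < 44 AND status = 'warn']
sensor=W: ✗
sensor=L: ✗
sensor=R: ✓ → 70
sensor=Q: ✗
sensor=K: ✗
sensor=V: ✗
sensor=D: ✗
sensor=X: ✗
sensor=U: ✗
sensor=E: ✗
sensor=C: ✗
sensor=G: ✗
sensor=Z: ✗
battery_sum = 70
—
[battery_sum2: battery <= 31 OR temp <= 18]
sensor=W: ✓ → 38
sensor=L: ✓ → 21
sensor=R: ✓ → 70
sensor=Q: ✓ → 84
sensor=K: ✓ → 68
sensor=V: ✓ → 29
sensor=D: ✓ → 12
sensor=X: ✓ → 100
sensor=U: ✓ → 83
sensor=E: ✓ → 23
sensor=C: ✗
sensor=G: ✗
sensor=Z: ✓ → 73
battery_sum2 = 38 + 21 + 70 + 84 + 68 + 29 + 12 + 100 + 83 + 23 + 73 = 601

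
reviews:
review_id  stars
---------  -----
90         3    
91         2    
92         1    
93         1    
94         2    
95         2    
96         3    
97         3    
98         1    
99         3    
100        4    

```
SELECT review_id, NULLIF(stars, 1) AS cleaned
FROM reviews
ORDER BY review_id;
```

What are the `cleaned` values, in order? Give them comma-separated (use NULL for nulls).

3, 2, NULL, NULL, 2, 2, 3, 3, NULL, 3, 4

review_id=90: stars=3 vs 1: differ → 3
review_id=91: stars=2 vs 1: differ → 2
review_id=92: stars=1 vs 1: equal → NULL
review_id=93: stars=1 vs 1: equal → NULL
review_id=94: stars=2 vs 1: differ → 2
review_id=95: stars=2 vs 1: differ → 2
review_id=96: stars=3 vs 1: differ → 3
review_id=97: stars=3 vs 1: differ → 3
review_id=98: stars=1 vs 1: equal → NULL
review_id=99: stars=3 vs 1: differ → 3
review_id=100: stars=4 vs 1: differ → 4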